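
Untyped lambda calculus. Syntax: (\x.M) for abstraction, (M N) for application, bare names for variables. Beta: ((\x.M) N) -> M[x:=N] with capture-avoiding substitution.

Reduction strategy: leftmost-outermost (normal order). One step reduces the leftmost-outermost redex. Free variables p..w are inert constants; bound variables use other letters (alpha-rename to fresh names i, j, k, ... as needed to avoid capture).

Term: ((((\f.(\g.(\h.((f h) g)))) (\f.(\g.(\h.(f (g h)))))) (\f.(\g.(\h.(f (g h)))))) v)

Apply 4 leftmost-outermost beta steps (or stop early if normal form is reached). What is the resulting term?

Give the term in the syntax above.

Step 0: ((((\f.(\g.(\h.((f h) g)))) (\f.(\g.(\h.(f (g h)))))) (\f.(\g.(\h.(f (g h)))))) v)
Step 1: (((\g.(\h.(((\f.(\g.(\h.(f (g h))))) h) g))) (\f.(\g.(\h.(f (g h)))))) v)
Step 2: ((\h.(((\f.(\g.(\h.(f (g h))))) h) (\f.(\g.(\h.(f (g h))))))) v)
Step 3: (((\f.(\g.(\h.(f (g h))))) v) (\f.(\g.(\h.(f (g h))))))
Step 4: ((\g.(\h.(v (g h)))) (\f.(\g.(\h.(f (g h))))))

Answer: ((\g.(\h.(v (g h)))) (\f.(\g.(\h.(f (g h))))))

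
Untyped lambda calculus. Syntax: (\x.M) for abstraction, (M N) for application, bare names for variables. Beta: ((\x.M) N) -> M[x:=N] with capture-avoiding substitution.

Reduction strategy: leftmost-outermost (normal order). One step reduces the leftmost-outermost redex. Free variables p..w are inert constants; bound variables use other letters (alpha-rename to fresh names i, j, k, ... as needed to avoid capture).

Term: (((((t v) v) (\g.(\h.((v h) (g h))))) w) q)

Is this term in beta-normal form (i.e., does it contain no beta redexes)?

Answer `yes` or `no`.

Answer: yes

Derivation:
Term: (((((t v) v) (\g.(\h.((v h) (g h))))) w) q)
No beta redexes found.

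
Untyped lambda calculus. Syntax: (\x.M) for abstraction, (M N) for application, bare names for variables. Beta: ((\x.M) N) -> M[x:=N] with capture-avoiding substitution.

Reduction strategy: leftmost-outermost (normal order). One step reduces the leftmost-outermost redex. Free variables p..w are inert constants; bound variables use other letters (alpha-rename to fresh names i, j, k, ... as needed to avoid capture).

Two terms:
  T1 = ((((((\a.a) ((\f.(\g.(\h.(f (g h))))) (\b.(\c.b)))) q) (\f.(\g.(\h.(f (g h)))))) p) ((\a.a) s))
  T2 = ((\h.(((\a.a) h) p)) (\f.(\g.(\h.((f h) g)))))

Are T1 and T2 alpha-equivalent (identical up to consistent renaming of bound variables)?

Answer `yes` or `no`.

Answer: no

Derivation:
Term 1: ((((((\a.a) ((\f.(\g.(\h.(f (g h))))) (\b.(\c.b)))) q) (\f.(\g.(\h.(f (g h)))))) p) ((\a.a) s))
Term 2: ((\h.(((\a.a) h) p)) (\f.(\g.(\h.((f h) g)))))
Alpha-equivalence: compare structure up to binder renaming.
Result: False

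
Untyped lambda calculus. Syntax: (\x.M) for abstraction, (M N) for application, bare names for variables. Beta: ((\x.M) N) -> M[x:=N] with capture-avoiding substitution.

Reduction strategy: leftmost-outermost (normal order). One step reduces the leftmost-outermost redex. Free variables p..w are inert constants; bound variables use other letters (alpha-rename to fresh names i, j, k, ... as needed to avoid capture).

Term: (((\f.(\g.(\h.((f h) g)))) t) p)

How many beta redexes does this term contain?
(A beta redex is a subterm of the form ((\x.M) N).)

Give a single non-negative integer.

Term: (((\f.(\g.(\h.((f h) g)))) t) p)
  Redex: ((\f.(\g.(\h.((f h) g)))) t)
Total redexes: 1

Answer: 1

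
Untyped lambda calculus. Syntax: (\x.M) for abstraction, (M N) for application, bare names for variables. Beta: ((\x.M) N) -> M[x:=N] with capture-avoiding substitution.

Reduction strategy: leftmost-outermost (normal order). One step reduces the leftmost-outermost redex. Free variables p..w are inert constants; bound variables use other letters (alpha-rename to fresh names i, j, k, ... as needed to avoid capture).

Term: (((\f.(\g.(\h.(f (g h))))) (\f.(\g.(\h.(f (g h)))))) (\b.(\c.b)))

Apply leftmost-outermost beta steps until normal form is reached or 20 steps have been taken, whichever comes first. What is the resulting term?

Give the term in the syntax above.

Answer: (\h.(\g.(\i.h)))

Derivation:
Step 0: (((\f.(\g.(\h.(f (g h))))) (\f.(\g.(\h.(f (g h)))))) (\b.(\c.b)))
Step 1: ((\g.(\h.((\f.(\g.(\h.(f (g h))))) (g h)))) (\b.(\c.b)))
Step 2: (\h.((\f.(\g.(\h.(f (g h))))) ((\b.(\c.b)) h)))
Step 3: (\h.(\g.(\i.(((\b.(\c.b)) h) (g i)))))
Step 4: (\h.(\g.(\i.((\c.h) (g i)))))
Step 5: (\h.(\g.(\i.h)))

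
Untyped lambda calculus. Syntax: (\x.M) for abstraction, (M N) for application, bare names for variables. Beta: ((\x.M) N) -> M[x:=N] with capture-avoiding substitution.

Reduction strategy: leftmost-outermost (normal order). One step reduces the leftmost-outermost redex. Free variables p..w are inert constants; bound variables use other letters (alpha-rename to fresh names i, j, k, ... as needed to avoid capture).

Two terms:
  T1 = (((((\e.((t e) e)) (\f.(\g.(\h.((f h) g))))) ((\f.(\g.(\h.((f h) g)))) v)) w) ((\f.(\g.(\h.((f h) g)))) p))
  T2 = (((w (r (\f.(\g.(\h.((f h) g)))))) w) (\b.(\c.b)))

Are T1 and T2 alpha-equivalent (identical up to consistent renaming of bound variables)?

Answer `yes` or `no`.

Answer: no

Derivation:
Term 1: (((((\e.((t e) e)) (\f.(\g.(\h.((f h) g))))) ((\f.(\g.(\h.((f h) g)))) v)) w) ((\f.(\g.(\h.((f h) g)))) p))
Term 2: (((w (r (\f.(\g.(\h.((f h) g)))))) w) (\b.(\c.b)))
Alpha-equivalence: compare structure up to binder renaming.
Result: False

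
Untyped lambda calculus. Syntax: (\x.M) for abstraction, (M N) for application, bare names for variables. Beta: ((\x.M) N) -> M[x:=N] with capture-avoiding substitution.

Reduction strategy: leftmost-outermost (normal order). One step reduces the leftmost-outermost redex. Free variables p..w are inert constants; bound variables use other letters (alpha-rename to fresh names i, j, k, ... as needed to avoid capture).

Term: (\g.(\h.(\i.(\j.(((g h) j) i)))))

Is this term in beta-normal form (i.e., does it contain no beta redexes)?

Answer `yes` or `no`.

Answer: yes

Derivation:
Term: (\g.(\h.(\i.(\j.(((g h) j) i)))))
No beta redexes found.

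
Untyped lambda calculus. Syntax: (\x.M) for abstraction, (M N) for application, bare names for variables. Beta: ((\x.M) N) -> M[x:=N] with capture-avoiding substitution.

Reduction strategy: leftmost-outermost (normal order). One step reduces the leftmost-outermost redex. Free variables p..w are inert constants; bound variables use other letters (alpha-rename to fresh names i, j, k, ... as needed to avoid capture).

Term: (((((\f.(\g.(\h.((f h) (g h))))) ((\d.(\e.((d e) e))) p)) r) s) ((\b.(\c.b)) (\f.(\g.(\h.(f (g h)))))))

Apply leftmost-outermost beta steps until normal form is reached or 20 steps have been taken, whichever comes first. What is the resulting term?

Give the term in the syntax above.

Answer: ((((p s) s) (r s)) (\c.(\f.(\g.(\h.(f (g h)))))))

Derivation:
Step 0: (((((\f.(\g.(\h.((f h) (g h))))) ((\d.(\e.((d e) e))) p)) r) s) ((\b.(\c.b)) (\f.(\g.(\h.(f (g h)))))))
Step 1: ((((\g.(\h.((((\d.(\e.((d e) e))) p) h) (g h)))) r) s) ((\b.(\c.b)) (\f.(\g.(\h.(f (g h)))))))
Step 2: (((\h.((((\d.(\e.((d e) e))) p) h) (r h))) s) ((\b.(\c.b)) (\f.(\g.(\h.(f (g h)))))))
Step 3: (((((\d.(\e.((d e) e))) p) s) (r s)) ((\b.(\c.b)) (\f.(\g.(\h.(f (g h)))))))
Step 4: ((((\e.((p e) e)) s) (r s)) ((\b.(\c.b)) (\f.(\g.(\h.(f (g h)))))))
Step 5: ((((p s) s) (r s)) ((\b.(\c.b)) (\f.(\g.(\h.(f (g h)))))))
Step 6: ((((p s) s) (r s)) (\c.(\f.(\g.(\h.(f (g h)))))))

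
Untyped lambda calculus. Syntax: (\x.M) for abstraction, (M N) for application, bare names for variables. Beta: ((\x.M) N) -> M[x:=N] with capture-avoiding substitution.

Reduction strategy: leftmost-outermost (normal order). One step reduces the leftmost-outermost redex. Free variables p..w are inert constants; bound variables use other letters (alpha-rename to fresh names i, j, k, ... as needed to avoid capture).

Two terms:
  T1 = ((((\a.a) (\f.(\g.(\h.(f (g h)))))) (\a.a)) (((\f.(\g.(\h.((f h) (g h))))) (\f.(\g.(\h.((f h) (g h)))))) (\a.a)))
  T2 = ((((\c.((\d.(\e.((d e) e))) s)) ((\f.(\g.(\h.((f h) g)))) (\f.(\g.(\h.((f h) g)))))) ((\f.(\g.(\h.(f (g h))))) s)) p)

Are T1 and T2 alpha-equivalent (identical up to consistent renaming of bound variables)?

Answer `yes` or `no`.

Term 1: ((((\a.a) (\f.(\g.(\h.(f (g h)))))) (\a.a)) (((\f.(\g.(\h.((f h) (g h))))) (\f.(\g.(\h.((f h) (g h)))))) (\a.a)))
Term 2: ((((\c.((\d.(\e.((d e) e))) s)) ((\f.(\g.(\h.((f h) g)))) (\f.(\g.(\h.((f h) g)))))) ((\f.(\g.(\h.(f (g h))))) s)) p)
Alpha-equivalence: compare structure up to binder renaming.
Result: False

Answer: no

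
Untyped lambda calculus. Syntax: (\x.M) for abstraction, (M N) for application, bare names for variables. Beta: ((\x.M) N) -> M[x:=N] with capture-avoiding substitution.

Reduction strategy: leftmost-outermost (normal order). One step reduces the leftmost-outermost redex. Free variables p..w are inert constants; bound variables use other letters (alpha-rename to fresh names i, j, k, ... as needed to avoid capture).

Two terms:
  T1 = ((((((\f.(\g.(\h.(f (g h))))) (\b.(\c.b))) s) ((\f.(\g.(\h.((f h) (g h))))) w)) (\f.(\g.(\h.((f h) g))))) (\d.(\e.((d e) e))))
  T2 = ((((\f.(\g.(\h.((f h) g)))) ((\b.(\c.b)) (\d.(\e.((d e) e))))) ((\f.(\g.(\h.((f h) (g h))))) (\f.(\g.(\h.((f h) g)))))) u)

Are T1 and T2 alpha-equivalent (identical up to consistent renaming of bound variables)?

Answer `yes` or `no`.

Term 1: ((((((\f.(\g.(\h.(f (g h))))) (\b.(\c.b))) s) ((\f.(\g.(\h.((f h) (g h))))) w)) (\f.(\g.(\h.((f h) g))))) (\d.(\e.((d e) e))))
Term 2: ((((\f.(\g.(\h.((f h) g)))) ((\b.(\c.b)) (\d.(\e.((d e) e))))) ((\f.(\g.(\h.((f h) (g h))))) (\f.(\g.(\h.((f h) g)))))) u)
Alpha-equivalence: compare structure up to binder renaming.
Result: False

Answer: no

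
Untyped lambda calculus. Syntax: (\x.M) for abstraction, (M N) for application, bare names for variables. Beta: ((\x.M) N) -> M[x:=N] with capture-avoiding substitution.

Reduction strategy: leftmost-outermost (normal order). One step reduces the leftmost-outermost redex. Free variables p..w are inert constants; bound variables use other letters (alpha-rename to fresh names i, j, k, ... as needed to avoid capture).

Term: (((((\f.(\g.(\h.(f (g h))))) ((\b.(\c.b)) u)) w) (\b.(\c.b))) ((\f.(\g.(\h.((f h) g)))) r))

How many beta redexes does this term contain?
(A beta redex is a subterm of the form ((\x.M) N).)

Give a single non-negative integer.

Answer: 3

Derivation:
Term: (((((\f.(\g.(\h.(f (g h))))) ((\b.(\c.b)) u)) w) (\b.(\c.b))) ((\f.(\g.(\h.((f h) g)))) r))
  Redex: ((\f.(\g.(\h.(f (g h))))) ((\b.(\c.b)) u))
  Redex: ((\b.(\c.b)) u)
  Redex: ((\f.(\g.(\h.((f h) g)))) r)
Total redexes: 3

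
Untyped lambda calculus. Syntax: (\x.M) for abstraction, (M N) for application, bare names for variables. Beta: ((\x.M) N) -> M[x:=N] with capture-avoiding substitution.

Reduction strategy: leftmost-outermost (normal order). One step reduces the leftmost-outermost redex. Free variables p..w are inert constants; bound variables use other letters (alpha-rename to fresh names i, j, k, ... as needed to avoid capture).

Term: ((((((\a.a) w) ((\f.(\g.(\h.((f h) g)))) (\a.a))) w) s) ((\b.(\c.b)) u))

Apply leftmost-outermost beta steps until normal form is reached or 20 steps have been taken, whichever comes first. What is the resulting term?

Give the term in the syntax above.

Step 0: ((((((\a.a) w) ((\f.(\g.(\h.((f h) g)))) (\a.a))) w) s) ((\b.(\c.b)) u))
Step 1: ((((w ((\f.(\g.(\h.((f h) g)))) (\a.a))) w) s) ((\b.(\c.b)) u))
Step 2: ((((w (\g.(\h.(((\a.a) h) g)))) w) s) ((\b.(\c.b)) u))
Step 3: ((((w (\g.(\h.(h g)))) w) s) ((\b.(\c.b)) u))
Step 4: ((((w (\g.(\h.(h g)))) w) s) (\c.u))

Answer: ((((w (\g.(\h.(h g)))) w) s) (\c.u))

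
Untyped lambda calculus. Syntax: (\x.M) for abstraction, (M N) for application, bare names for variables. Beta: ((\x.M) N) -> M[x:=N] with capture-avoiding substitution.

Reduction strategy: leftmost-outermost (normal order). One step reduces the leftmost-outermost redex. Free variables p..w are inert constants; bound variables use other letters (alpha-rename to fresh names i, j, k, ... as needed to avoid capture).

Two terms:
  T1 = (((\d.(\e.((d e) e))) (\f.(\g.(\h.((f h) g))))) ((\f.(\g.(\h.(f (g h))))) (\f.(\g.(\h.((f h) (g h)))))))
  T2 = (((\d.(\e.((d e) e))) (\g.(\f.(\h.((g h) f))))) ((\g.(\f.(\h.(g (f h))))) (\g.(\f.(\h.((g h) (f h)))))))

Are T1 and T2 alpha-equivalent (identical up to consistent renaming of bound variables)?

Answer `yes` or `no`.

Term 1: (((\d.(\e.((d e) e))) (\f.(\g.(\h.((f h) g))))) ((\f.(\g.(\h.(f (g h))))) (\f.(\g.(\h.((f h) (g h)))))))
Term 2: (((\d.(\e.((d e) e))) (\g.(\f.(\h.((g h) f))))) ((\g.(\f.(\h.(g (f h))))) (\g.(\f.(\h.((g h) (f h)))))))
Alpha-equivalence: compare structure up to binder renaming.
Result: True

Answer: yes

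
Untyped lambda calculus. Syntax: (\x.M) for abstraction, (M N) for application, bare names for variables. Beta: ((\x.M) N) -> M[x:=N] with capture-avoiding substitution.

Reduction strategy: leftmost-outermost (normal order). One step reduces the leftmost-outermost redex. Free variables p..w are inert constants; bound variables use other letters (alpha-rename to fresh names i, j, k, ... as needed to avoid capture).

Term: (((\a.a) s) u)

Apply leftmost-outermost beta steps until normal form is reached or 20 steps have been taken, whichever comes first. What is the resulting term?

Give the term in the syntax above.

Step 0: (((\a.a) s) u)
Step 1: (s u)

Answer: (s u)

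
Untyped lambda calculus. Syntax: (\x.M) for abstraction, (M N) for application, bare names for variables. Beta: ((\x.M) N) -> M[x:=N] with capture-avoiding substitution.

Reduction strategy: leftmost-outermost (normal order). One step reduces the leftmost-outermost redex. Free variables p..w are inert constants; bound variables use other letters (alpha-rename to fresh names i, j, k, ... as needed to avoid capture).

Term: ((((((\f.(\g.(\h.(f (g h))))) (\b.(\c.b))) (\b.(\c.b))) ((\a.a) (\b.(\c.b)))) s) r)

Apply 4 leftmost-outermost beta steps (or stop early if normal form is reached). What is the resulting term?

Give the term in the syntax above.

Answer: (((\c.((\b.(\c.b)) ((\a.a) (\b.(\c.b))))) s) r)

Derivation:
Step 0: ((((((\f.(\g.(\h.(f (g h))))) (\b.(\c.b))) (\b.(\c.b))) ((\a.a) (\b.(\c.b)))) s) r)
Step 1: (((((\g.(\h.((\b.(\c.b)) (g h)))) (\b.(\c.b))) ((\a.a) (\b.(\c.b)))) s) r)
Step 2: ((((\h.((\b.(\c.b)) ((\b.(\c.b)) h))) ((\a.a) (\b.(\c.b)))) s) r)
Step 3: ((((\b.(\c.b)) ((\b.(\c.b)) ((\a.a) (\b.(\c.b))))) s) r)
Step 4: (((\c.((\b.(\c.b)) ((\a.a) (\b.(\c.b))))) s) r)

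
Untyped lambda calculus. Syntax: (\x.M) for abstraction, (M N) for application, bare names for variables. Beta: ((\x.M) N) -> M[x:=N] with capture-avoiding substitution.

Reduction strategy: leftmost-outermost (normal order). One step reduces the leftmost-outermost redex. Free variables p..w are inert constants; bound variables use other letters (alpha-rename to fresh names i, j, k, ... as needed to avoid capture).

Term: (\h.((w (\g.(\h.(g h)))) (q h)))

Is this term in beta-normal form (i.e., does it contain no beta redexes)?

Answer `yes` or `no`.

Answer: yes

Derivation:
Term: (\h.((w (\g.(\h.(g h)))) (q h)))
No beta redexes found.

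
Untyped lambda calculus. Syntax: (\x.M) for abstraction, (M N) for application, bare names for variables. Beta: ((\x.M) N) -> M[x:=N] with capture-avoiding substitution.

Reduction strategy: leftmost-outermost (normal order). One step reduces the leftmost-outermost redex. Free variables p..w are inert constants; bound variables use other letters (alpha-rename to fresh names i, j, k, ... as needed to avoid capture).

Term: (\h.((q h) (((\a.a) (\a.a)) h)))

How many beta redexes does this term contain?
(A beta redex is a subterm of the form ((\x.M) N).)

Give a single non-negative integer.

Term: (\h.((q h) (((\a.a) (\a.a)) h)))
  Redex: ((\a.a) (\a.a))
Total redexes: 1

Answer: 1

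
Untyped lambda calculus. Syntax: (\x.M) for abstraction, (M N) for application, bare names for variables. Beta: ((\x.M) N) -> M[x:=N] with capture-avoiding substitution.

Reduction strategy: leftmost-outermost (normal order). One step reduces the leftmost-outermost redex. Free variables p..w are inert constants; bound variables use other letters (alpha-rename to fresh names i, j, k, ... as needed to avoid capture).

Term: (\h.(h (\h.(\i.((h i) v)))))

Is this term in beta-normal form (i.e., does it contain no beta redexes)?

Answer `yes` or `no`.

Term: (\h.(h (\h.(\i.((h i) v)))))
No beta redexes found.

Answer: yes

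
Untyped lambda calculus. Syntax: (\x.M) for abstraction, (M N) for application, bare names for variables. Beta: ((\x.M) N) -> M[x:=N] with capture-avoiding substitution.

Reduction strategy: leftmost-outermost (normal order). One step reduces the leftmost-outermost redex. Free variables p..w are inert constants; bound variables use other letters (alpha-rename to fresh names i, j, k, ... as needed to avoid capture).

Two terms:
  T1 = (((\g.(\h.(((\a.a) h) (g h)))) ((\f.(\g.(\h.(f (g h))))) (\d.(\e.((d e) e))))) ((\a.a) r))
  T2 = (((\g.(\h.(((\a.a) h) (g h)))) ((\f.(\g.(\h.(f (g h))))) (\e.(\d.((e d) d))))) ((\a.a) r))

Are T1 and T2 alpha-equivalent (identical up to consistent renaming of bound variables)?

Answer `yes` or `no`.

Term 1: (((\g.(\h.(((\a.a) h) (g h)))) ((\f.(\g.(\h.(f (g h))))) (\d.(\e.((d e) e))))) ((\a.a) r))
Term 2: (((\g.(\h.(((\a.a) h) (g h)))) ((\f.(\g.(\h.(f (g h))))) (\e.(\d.((e d) d))))) ((\a.a) r))
Alpha-equivalence: compare structure up to binder renaming.
Result: True

Answer: yes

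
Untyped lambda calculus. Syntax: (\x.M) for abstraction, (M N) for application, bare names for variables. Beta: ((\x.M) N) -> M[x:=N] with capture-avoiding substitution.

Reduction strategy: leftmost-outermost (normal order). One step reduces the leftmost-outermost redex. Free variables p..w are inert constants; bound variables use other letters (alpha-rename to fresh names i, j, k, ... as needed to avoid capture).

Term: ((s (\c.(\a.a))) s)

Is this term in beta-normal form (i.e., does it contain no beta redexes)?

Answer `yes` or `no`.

Term: ((s (\c.(\a.a))) s)
No beta redexes found.

Answer: yes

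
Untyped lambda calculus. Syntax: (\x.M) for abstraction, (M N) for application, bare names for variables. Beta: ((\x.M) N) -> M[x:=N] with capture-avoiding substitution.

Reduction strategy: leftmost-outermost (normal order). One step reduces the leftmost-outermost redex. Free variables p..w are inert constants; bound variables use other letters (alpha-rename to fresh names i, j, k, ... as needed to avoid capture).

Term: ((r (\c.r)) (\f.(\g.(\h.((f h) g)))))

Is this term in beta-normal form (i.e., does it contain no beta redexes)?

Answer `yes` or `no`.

Answer: yes

Derivation:
Term: ((r (\c.r)) (\f.(\g.(\h.((f h) g)))))
No beta redexes found.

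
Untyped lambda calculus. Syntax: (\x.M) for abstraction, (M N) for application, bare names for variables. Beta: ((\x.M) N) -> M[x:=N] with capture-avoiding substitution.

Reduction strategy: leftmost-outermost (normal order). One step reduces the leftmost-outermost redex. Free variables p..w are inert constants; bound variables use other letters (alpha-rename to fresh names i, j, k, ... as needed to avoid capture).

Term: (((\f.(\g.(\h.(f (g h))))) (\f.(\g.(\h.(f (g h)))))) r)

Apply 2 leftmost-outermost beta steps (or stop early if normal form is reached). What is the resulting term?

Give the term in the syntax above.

Answer: (\h.((\f.(\g.(\h.(f (g h))))) (r h)))

Derivation:
Step 0: (((\f.(\g.(\h.(f (g h))))) (\f.(\g.(\h.(f (g h)))))) r)
Step 1: ((\g.(\h.((\f.(\g.(\h.(f (g h))))) (g h)))) r)
Step 2: (\h.((\f.(\g.(\h.(f (g h))))) (r h)))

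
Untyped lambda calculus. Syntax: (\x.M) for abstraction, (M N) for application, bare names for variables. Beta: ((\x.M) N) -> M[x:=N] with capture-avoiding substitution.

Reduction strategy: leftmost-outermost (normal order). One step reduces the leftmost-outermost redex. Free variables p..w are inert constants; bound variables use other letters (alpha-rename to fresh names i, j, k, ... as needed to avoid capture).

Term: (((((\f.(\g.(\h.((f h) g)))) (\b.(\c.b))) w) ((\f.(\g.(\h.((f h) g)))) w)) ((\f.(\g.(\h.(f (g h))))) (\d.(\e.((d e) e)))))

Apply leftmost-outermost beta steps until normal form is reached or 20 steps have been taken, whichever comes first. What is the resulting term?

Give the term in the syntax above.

Step 0: (((((\f.(\g.(\h.((f h) g)))) (\b.(\c.b))) w) ((\f.(\g.(\h.((f h) g)))) w)) ((\f.(\g.(\h.(f (g h))))) (\d.(\e.((d e) e)))))
Step 1: ((((\g.(\h.(((\b.(\c.b)) h) g))) w) ((\f.(\g.(\h.((f h) g)))) w)) ((\f.(\g.(\h.(f (g h))))) (\d.(\e.((d e) e)))))
Step 2: (((\h.(((\b.(\c.b)) h) w)) ((\f.(\g.(\h.((f h) g)))) w)) ((\f.(\g.(\h.(f (g h))))) (\d.(\e.((d e) e)))))
Step 3: ((((\b.(\c.b)) ((\f.(\g.(\h.((f h) g)))) w)) w) ((\f.(\g.(\h.(f (g h))))) (\d.(\e.((d e) e)))))
Step 4: (((\c.((\f.(\g.(\h.((f h) g)))) w)) w) ((\f.(\g.(\h.(f (g h))))) (\d.(\e.((d e) e)))))
Step 5: (((\f.(\g.(\h.((f h) g)))) w) ((\f.(\g.(\h.(f (g h))))) (\d.(\e.((d e) e)))))
Step 6: ((\g.(\h.((w h) g))) ((\f.(\g.(\h.(f (g h))))) (\d.(\e.((d e) e)))))
Step 7: (\h.((w h) ((\f.(\g.(\h.(f (g h))))) (\d.(\e.((d e) e))))))
Step 8: (\h.((w h) (\g.(\h.((\d.(\e.((d e) e))) (g h))))))
Step 9: (\h.((w h) (\g.(\h.(\e.(((g h) e) e))))))

Answer: (\h.((w h) (\g.(\h.(\e.(((g h) e) e))))))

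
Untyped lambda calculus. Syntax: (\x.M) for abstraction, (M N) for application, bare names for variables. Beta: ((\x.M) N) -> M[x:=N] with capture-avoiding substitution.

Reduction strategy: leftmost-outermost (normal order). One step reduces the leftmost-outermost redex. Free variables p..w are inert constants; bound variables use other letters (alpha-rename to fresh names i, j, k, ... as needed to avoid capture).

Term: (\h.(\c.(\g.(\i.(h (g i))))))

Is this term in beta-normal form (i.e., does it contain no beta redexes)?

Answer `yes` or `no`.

Term: (\h.(\c.(\g.(\i.(h (g i))))))
No beta redexes found.

Answer: yes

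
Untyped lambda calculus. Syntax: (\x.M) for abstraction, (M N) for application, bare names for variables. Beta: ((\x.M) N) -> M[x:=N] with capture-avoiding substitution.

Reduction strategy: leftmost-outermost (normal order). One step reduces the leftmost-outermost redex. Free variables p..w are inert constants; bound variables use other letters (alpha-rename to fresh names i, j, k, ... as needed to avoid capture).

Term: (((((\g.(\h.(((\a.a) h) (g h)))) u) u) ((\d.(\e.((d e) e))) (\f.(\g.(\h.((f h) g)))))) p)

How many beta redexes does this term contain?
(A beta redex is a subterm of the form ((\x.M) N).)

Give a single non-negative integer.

Answer: 3

Derivation:
Term: (((((\g.(\h.(((\a.a) h) (g h)))) u) u) ((\d.(\e.((d e) e))) (\f.(\g.(\h.((f h) g)))))) p)
  Redex: ((\g.(\h.(((\a.a) h) (g h)))) u)
  Redex: ((\a.a) h)
  Redex: ((\d.(\e.((d e) e))) (\f.(\g.(\h.((f h) g)))))
Total redexes: 3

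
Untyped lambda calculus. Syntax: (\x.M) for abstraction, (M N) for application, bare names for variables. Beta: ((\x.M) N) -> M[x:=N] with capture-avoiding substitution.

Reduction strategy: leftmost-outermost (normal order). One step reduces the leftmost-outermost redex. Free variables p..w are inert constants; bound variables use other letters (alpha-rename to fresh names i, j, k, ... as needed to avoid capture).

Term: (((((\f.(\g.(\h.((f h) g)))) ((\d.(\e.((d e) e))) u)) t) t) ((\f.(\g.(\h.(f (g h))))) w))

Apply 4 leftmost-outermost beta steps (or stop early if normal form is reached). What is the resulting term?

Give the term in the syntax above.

Step 0: (((((\f.(\g.(\h.((f h) g)))) ((\d.(\e.((d e) e))) u)) t) t) ((\f.(\g.(\h.(f (g h))))) w))
Step 1: ((((\g.(\h.((((\d.(\e.((d e) e))) u) h) g))) t) t) ((\f.(\g.(\h.(f (g h))))) w))
Step 2: (((\h.((((\d.(\e.((d e) e))) u) h) t)) t) ((\f.(\g.(\h.(f (g h))))) w))
Step 3: (((((\d.(\e.((d e) e))) u) t) t) ((\f.(\g.(\h.(f (g h))))) w))
Step 4: ((((\e.((u e) e)) t) t) ((\f.(\g.(\h.(f (g h))))) w))

Answer: ((((\e.((u e) e)) t) t) ((\f.(\g.(\h.(f (g h))))) w))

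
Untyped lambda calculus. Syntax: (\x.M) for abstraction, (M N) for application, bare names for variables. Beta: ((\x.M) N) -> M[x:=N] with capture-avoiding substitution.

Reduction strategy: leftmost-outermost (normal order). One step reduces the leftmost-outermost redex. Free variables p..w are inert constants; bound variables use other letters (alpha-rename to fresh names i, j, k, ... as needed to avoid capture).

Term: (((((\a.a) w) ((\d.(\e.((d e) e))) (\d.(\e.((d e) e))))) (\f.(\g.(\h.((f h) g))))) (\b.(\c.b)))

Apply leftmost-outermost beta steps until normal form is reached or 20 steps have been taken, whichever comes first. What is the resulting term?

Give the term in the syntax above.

Step 0: (((((\a.a) w) ((\d.(\e.((d e) e))) (\d.(\e.((d e) e))))) (\f.(\g.(\h.((f h) g))))) (\b.(\c.b)))
Step 1: (((w ((\d.(\e.((d e) e))) (\d.(\e.((d e) e))))) (\f.(\g.(\h.((f h) g))))) (\b.(\c.b)))
Step 2: (((w (\e.(((\d.(\e.((d e) e))) e) e))) (\f.(\g.(\h.((f h) g))))) (\b.(\c.b)))
Step 3: (((w (\e.((\i.((e i) i)) e))) (\f.(\g.(\h.((f h) g))))) (\b.(\c.b)))
Step 4: (((w (\e.((e e) e))) (\f.(\g.(\h.((f h) g))))) (\b.(\c.b)))

Answer: (((w (\e.((e e) e))) (\f.(\g.(\h.((f h) g))))) (\b.(\c.b)))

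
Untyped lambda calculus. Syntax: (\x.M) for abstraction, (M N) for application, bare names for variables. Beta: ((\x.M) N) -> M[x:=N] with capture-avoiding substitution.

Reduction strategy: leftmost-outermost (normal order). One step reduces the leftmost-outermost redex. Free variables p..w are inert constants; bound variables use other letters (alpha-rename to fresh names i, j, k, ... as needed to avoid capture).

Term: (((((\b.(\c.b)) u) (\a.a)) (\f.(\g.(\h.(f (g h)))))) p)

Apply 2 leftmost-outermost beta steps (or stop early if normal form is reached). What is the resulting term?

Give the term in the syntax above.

Step 0: (((((\b.(\c.b)) u) (\a.a)) (\f.(\g.(\h.(f (g h)))))) p)
Step 1: ((((\c.u) (\a.a)) (\f.(\g.(\h.(f (g h)))))) p)
Step 2: ((u (\f.(\g.(\h.(f (g h)))))) p)

Answer: ((u (\f.(\g.(\h.(f (g h)))))) p)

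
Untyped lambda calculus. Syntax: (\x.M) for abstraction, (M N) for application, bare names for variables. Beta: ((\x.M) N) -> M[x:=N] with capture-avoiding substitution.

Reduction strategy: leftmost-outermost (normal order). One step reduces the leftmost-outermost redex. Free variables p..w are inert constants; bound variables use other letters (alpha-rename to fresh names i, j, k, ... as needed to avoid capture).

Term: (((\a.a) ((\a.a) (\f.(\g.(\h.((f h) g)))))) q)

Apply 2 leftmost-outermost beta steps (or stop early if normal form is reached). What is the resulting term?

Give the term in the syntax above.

Step 0: (((\a.a) ((\a.a) (\f.(\g.(\h.((f h) g)))))) q)
Step 1: (((\a.a) (\f.(\g.(\h.((f h) g))))) q)
Step 2: ((\f.(\g.(\h.((f h) g)))) q)

Answer: ((\f.(\g.(\h.((f h) g)))) q)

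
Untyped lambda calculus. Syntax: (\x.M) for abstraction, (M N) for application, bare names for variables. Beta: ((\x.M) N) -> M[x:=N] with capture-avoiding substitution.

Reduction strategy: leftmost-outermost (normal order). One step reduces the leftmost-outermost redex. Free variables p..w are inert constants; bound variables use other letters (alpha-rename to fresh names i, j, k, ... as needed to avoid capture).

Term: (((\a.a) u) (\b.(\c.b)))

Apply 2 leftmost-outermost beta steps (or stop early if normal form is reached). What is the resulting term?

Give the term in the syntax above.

Answer: (u (\b.(\c.b)))

Derivation:
Step 0: (((\a.a) u) (\b.(\c.b)))
Step 1: (u (\b.(\c.b)))
Step 2: (normal form reached)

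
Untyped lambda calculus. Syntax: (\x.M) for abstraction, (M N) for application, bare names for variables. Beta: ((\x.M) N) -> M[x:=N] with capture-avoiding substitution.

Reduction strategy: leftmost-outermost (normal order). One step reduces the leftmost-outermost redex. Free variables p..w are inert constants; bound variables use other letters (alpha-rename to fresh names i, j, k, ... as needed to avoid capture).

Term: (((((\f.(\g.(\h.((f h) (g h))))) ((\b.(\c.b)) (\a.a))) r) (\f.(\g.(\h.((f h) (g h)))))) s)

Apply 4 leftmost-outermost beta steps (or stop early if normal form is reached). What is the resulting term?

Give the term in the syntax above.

Answer: ((((\c.(\a.a)) (\f.(\g.(\h.((f h) (g h)))))) (r (\f.(\g.(\h.((f h) (g h))))))) s)

Derivation:
Step 0: (((((\f.(\g.(\h.((f h) (g h))))) ((\b.(\c.b)) (\a.a))) r) (\f.(\g.(\h.((f h) (g h)))))) s)
Step 1: ((((\g.(\h.((((\b.(\c.b)) (\a.a)) h) (g h)))) r) (\f.(\g.(\h.((f h) (g h)))))) s)
Step 2: (((\h.((((\b.(\c.b)) (\a.a)) h) (r h))) (\f.(\g.(\h.((f h) (g h)))))) s)
Step 3: (((((\b.(\c.b)) (\a.a)) (\f.(\g.(\h.((f h) (g h)))))) (r (\f.(\g.(\h.((f h) (g h))))))) s)
Step 4: ((((\c.(\a.a)) (\f.(\g.(\h.((f h) (g h)))))) (r (\f.(\g.(\h.((f h) (g h))))))) s)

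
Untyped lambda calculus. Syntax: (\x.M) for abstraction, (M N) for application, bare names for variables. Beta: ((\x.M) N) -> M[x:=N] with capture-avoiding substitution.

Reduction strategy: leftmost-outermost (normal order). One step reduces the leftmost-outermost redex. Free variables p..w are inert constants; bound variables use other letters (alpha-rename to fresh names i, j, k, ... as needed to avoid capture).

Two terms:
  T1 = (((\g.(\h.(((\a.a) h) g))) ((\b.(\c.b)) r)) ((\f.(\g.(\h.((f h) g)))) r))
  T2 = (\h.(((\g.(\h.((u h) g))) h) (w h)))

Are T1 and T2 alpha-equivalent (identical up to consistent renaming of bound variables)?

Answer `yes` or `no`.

Answer: no

Derivation:
Term 1: (((\g.(\h.(((\a.a) h) g))) ((\b.(\c.b)) r)) ((\f.(\g.(\h.((f h) g)))) r))
Term 2: (\h.(((\g.(\h.((u h) g))) h) (w h)))
Alpha-equivalence: compare structure up to binder renaming.
Result: False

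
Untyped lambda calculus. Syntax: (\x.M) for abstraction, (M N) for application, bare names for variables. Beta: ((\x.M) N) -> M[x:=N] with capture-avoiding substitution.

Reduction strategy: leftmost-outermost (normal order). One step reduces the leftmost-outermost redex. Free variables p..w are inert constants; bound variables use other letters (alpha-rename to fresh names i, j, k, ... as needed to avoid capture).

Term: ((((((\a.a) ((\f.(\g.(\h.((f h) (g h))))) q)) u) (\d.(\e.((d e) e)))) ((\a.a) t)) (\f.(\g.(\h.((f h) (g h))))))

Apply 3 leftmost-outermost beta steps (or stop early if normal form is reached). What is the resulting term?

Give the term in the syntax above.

Answer: ((((\h.((q h) (u h))) (\d.(\e.((d e) e)))) ((\a.a) t)) (\f.(\g.(\h.((f h) (g h))))))

Derivation:
Step 0: ((((((\a.a) ((\f.(\g.(\h.((f h) (g h))))) q)) u) (\d.(\e.((d e) e)))) ((\a.a) t)) (\f.(\g.(\h.((f h) (g h))))))
Step 1: ((((((\f.(\g.(\h.((f h) (g h))))) q) u) (\d.(\e.((d e) e)))) ((\a.a) t)) (\f.(\g.(\h.((f h) (g h))))))
Step 2: (((((\g.(\h.((q h) (g h)))) u) (\d.(\e.((d e) e)))) ((\a.a) t)) (\f.(\g.(\h.((f h) (g h))))))
Step 3: ((((\h.((q h) (u h))) (\d.(\e.((d e) e)))) ((\a.a) t)) (\f.(\g.(\h.((f h) (g h))))))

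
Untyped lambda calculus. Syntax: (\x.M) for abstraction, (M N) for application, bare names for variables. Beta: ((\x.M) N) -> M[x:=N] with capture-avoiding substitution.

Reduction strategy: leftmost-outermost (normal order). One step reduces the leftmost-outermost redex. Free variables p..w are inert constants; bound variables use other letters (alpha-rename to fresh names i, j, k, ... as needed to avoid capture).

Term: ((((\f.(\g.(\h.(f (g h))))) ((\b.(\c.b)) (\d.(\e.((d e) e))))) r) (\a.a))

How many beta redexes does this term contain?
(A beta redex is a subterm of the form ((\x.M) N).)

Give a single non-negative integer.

Term: ((((\f.(\g.(\h.(f (g h))))) ((\b.(\c.b)) (\d.(\e.((d e) e))))) r) (\a.a))
  Redex: ((\f.(\g.(\h.(f (g h))))) ((\b.(\c.b)) (\d.(\e.((d e) e)))))
  Redex: ((\b.(\c.b)) (\d.(\e.((d e) e))))
Total redexes: 2

Answer: 2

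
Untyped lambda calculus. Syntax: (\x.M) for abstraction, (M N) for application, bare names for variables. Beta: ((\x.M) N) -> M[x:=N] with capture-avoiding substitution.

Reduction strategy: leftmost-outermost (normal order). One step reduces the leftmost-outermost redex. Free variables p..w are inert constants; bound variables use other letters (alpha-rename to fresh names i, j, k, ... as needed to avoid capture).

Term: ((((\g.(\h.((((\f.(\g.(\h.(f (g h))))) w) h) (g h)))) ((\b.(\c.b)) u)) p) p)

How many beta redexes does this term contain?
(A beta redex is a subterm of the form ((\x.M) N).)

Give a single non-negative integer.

Answer: 3

Derivation:
Term: ((((\g.(\h.((((\f.(\g.(\h.(f (g h))))) w) h) (g h)))) ((\b.(\c.b)) u)) p) p)
  Redex: ((\g.(\h.((((\f.(\g.(\h.(f (g h))))) w) h) (g h)))) ((\b.(\c.b)) u))
  Redex: ((\f.(\g.(\h.(f (g h))))) w)
  Redex: ((\b.(\c.b)) u)
Total redexes: 3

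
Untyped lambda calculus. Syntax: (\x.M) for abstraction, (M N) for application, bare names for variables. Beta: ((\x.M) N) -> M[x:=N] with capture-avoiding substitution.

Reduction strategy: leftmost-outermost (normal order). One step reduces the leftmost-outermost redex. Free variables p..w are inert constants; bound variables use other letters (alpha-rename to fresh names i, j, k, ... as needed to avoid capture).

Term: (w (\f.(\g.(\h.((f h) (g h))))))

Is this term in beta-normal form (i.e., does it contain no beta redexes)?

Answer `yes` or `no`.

Answer: yes

Derivation:
Term: (w (\f.(\g.(\h.((f h) (g h))))))
No beta redexes found.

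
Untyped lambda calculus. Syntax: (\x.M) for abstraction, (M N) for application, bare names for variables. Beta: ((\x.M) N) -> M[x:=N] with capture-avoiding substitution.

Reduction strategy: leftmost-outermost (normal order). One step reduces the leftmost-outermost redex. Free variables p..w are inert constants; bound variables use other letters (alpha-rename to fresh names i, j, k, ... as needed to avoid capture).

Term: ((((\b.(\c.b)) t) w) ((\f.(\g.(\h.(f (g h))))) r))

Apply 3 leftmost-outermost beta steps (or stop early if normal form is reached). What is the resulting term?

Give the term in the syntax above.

Answer: (t (\g.(\h.(r (g h)))))

Derivation:
Step 0: ((((\b.(\c.b)) t) w) ((\f.(\g.(\h.(f (g h))))) r))
Step 1: (((\c.t) w) ((\f.(\g.(\h.(f (g h))))) r))
Step 2: (t ((\f.(\g.(\h.(f (g h))))) r))
Step 3: (t (\g.(\h.(r (g h)))))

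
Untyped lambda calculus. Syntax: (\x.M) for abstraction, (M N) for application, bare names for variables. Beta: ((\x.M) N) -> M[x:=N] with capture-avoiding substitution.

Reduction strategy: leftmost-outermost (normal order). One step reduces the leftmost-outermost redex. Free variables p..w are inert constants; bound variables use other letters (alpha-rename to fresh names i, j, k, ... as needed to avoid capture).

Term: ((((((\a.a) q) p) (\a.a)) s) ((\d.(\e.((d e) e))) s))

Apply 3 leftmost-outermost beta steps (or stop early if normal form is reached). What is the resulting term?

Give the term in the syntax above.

Answer: ((((q p) (\a.a)) s) (\e.((s e) e)))

Derivation:
Step 0: ((((((\a.a) q) p) (\a.a)) s) ((\d.(\e.((d e) e))) s))
Step 1: ((((q p) (\a.a)) s) ((\d.(\e.((d e) e))) s))
Step 2: ((((q p) (\a.a)) s) (\e.((s e) e)))
Step 3: (normal form reached)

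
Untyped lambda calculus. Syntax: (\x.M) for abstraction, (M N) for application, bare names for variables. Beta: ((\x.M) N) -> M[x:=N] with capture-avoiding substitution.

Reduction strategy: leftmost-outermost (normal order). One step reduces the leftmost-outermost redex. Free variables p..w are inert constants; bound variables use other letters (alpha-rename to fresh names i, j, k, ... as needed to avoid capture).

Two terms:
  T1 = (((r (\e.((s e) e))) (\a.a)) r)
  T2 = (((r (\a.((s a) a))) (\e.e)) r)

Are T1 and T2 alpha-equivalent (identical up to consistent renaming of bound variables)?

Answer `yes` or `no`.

Answer: yes

Derivation:
Term 1: (((r (\e.((s e) e))) (\a.a)) r)
Term 2: (((r (\a.((s a) a))) (\e.e)) r)
Alpha-equivalence: compare structure up to binder renaming.
Result: True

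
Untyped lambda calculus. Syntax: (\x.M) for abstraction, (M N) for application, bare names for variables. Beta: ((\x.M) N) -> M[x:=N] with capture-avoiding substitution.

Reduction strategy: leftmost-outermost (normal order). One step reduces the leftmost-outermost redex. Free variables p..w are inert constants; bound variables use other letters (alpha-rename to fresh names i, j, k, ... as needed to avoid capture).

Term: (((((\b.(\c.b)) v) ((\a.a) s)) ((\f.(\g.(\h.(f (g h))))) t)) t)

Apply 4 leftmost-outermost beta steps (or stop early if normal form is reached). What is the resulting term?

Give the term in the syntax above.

Answer: ((v (\g.(\h.(t (g h))))) t)

Derivation:
Step 0: (((((\b.(\c.b)) v) ((\a.a) s)) ((\f.(\g.(\h.(f (g h))))) t)) t)
Step 1: ((((\c.v) ((\a.a) s)) ((\f.(\g.(\h.(f (g h))))) t)) t)
Step 2: ((v ((\f.(\g.(\h.(f (g h))))) t)) t)
Step 3: ((v (\g.(\h.(t (g h))))) t)
Step 4: (normal form reached)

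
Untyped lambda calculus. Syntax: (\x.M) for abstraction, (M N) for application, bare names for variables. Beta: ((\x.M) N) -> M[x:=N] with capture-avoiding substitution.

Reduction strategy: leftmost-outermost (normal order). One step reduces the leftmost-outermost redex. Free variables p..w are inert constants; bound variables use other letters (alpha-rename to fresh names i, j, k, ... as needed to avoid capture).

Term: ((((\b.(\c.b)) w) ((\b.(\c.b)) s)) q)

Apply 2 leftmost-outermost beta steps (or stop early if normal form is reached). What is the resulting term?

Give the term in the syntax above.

Step 0: ((((\b.(\c.b)) w) ((\b.(\c.b)) s)) q)
Step 1: (((\c.w) ((\b.(\c.b)) s)) q)
Step 2: (w q)

Answer: (w q)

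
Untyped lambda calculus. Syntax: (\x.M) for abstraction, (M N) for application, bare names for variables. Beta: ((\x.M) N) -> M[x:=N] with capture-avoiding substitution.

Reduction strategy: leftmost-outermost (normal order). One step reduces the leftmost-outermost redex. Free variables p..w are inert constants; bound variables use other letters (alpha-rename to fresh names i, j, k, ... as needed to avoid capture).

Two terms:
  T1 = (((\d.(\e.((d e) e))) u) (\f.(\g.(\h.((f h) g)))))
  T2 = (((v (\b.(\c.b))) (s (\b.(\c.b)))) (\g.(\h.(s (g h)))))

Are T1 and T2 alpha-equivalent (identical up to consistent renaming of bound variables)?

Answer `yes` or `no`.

Term 1: (((\d.(\e.((d e) e))) u) (\f.(\g.(\h.((f h) g)))))
Term 2: (((v (\b.(\c.b))) (s (\b.(\c.b)))) (\g.(\h.(s (g h)))))
Alpha-equivalence: compare structure up to binder renaming.
Result: False

Answer: no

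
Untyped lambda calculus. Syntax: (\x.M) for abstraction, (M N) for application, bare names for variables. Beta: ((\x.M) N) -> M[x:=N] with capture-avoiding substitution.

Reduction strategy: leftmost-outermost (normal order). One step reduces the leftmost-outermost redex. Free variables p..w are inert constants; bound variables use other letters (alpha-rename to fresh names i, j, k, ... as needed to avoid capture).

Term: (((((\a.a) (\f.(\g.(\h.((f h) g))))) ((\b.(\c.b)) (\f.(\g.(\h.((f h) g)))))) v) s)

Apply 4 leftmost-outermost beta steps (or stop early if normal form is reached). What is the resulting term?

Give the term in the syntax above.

Step 0: (((((\a.a) (\f.(\g.(\h.((f h) g))))) ((\b.(\c.b)) (\f.(\g.(\h.((f h) g)))))) v) s)
Step 1: ((((\f.(\g.(\h.((f h) g)))) ((\b.(\c.b)) (\f.(\g.(\h.((f h) g)))))) v) s)
Step 2: (((\g.(\h.((((\b.(\c.b)) (\f.(\g.(\h.((f h) g))))) h) g))) v) s)
Step 3: ((\h.((((\b.(\c.b)) (\f.(\g.(\h.((f h) g))))) h) v)) s)
Step 4: ((((\b.(\c.b)) (\f.(\g.(\h.((f h) g))))) s) v)

Answer: ((((\b.(\c.b)) (\f.(\g.(\h.((f h) g))))) s) v)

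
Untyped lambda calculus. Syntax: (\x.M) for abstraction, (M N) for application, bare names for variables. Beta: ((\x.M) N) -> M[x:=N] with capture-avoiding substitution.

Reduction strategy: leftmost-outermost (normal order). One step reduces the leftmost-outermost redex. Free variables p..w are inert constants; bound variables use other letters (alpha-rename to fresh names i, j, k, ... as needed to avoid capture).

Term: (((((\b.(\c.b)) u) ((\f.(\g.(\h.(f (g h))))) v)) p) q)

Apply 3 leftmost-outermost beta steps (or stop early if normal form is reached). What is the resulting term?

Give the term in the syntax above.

Step 0: (((((\b.(\c.b)) u) ((\f.(\g.(\h.(f (g h))))) v)) p) q)
Step 1: ((((\c.u) ((\f.(\g.(\h.(f (g h))))) v)) p) q)
Step 2: ((u p) q)
Step 3: (normal form reached)

Answer: ((u p) q)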